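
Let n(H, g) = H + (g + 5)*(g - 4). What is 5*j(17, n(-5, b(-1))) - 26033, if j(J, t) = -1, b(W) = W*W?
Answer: -26038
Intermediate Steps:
b(W) = W²
n(H, g) = H + (-4 + g)*(5 + g) (n(H, g) = H + (5 + g)*(-4 + g) = H + (-4 + g)*(5 + g))
5*j(17, n(-5, b(-1))) - 26033 = 5*(-1) - 26033 = -5 - 26033 = -26038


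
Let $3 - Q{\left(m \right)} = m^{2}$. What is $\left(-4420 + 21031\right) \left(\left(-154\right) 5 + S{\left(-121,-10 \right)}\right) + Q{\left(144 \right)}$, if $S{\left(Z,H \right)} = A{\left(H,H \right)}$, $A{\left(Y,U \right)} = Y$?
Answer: $-12977313$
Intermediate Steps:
$S{\left(Z,H \right)} = H$
$Q{\left(m \right)} = 3 - m^{2}$
$\left(-4420 + 21031\right) \left(\left(-154\right) 5 + S{\left(-121,-10 \right)}\right) + Q{\left(144 \right)} = \left(-4420 + 21031\right) \left(\left(-154\right) 5 - 10\right) + \left(3 - 144^{2}\right) = 16611 \left(-770 - 10\right) + \left(3 - 20736\right) = 16611 \left(-780\right) + \left(3 - 20736\right) = -12956580 - 20733 = -12977313$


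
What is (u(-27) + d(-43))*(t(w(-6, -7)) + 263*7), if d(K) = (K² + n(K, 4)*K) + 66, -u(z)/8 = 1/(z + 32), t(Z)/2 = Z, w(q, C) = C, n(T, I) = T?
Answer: 34369524/5 ≈ 6.8739e+6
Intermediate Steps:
t(Z) = 2*Z
u(z) = -8/(32 + z) (u(z) = -8/(z + 32) = -8/(32 + z))
d(K) = 66 + 2*K² (d(K) = (K² + K*K) + 66 = (K² + K²) + 66 = 2*K² + 66 = 66 + 2*K²)
(u(-27) + d(-43))*(t(w(-6, -7)) + 263*7) = (-8/(32 - 27) + (66 + 2*(-43)²))*(2*(-7) + 263*7) = (-8/5 + (66 + 2*1849))*(-14 + 1841) = (-8*⅕ + (66 + 3698))*1827 = (-8/5 + 3764)*1827 = (18812/5)*1827 = 34369524/5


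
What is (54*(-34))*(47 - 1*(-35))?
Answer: -150552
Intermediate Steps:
(54*(-34))*(47 - 1*(-35)) = -1836*(47 + 35) = -1836*82 = -150552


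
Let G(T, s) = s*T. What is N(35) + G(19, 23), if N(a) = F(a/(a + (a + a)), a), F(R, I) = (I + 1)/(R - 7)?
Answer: 2158/5 ≈ 431.60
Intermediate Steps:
G(T, s) = T*s
F(R, I) = (1 + I)/(-7 + R)
N(a) = -3/20 - 3*a/20 (N(a) = (1 + a)/(-7 + a/(a + (a + a))) = (1 + a)/(-7 + a/(a + 2*a)) = (1 + a)/(-7 + a/((3*a))) = (1 + a)/(-7 + (1/(3*a))*a) = (1 + a)/(-7 + ⅓) = (1 + a)/(-20/3) = -3*(1 + a)/20 = -3/20 - 3*a/20)
N(35) + G(19, 23) = (-3/20 - 3/20*35) + 19*23 = (-3/20 - 21/4) + 437 = -27/5 + 437 = 2158/5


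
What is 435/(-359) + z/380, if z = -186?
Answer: -116037/68210 ≈ -1.7012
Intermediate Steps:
435/(-359) + z/380 = 435/(-359) - 186/380 = 435*(-1/359) - 186*1/380 = -435/359 - 93/190 = -116037/68210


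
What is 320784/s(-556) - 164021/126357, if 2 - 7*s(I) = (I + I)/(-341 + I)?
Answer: 11568568329565/3917067 ≈ 2.9534e+6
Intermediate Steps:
s(I) = 2/7 - 2*I/(7*(-341 + I)) (s(I) = 2/7 - (I + I)/(7*(-341 + I)) = 2/7 - 2*I/(7*(-341 + I)))
320784/s(-556) - 164021/126357 = 320784/((-682/(-2387 + 7*(-556)))) - 164021/126357 = 320784/((-682/(-2387 - 3892))) - 164021*1/126357 = 320784/((-682/(-6279))) - 14911/11487 = 320784/((-682*(-1/6279))) - 14911/11487 = 320784/(682/6279) - 14911/11487 = 320784*(6279/682) - 14911/11487 = 1007101368/341 - 14911/11487 = 11568568329565/3917067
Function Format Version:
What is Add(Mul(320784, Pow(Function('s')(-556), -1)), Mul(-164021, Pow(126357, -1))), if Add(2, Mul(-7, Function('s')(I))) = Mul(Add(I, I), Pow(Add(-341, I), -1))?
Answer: Rational(11568568329565, 3917067) ≈ 2.9534e+6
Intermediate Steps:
Function('s')(I) = Add(Rational(2, 7), Mul(Rational(-2, 7), I, Pow(Add(-341, I), -1))) (Function('s')(I) = Add(Rational(2, 7), Mul(Rational(-1, 7), Mul(Add(I, I), Pow(Add(-341, I), -1)))) = Add(Rational(2, 7), Mul(Rational(-1, 7), Mul(Mul(2, I), Pow(Add(-341, I), -1)))) = Add(Rational(2, 7), Mul(Rational(-1, 7), Mul(2, I, Pow(Add(-341, I), -1)))) = Add(Rational(2, 7), Mul(Rational(-2, 7), I, Pow(Add(-341, I), -1))))
Add(Mul(320784, Pow(Function('s')(-556), -1)), Mul(-164021, Pow(126357, -1))) = Add(Mul(320784, Pow(Mul(-682, Pow(Add(-2387, Mul(7, -556)), -1)), -1)), Mul(-164021, Pow(126357, -1))) = Add(Mul(320784, Pow(Mul(-682, Pow(Add(-2387, -3892), -1)), -1)), Mul(-164021, Rational(1, 126357))) = Add(Mul(320784, Pow(Mul(-682, Pow(-6279, -1)), -1)), Rational(-14911, 11487)) = Add(Mul(320784, Pow(Mul(-682, Rational(-1, 6279)), -1)), Rational(-14911, 11487)) = Add(Mul(320784, Pow(Rational(682, 6279), -1)), Rational(-14911, 11487)) = Add(Mul(320784, Rational(6279, 682)), Rational(-14911, 11487)) = Add(Rational(1007101368, 341), Rational(-14911, 11487)) = Rational(11568568329565, 3917067)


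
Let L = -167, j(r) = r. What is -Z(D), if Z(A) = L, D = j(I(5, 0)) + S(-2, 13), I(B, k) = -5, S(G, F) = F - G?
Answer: 167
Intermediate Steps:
D = 10 (D = -5 + (13 - 1*(-2)) = -5 + (13 + 2) = -5 + 15 = 10)
Z(A) = -167
-Z(D) = -1*(-167) = 167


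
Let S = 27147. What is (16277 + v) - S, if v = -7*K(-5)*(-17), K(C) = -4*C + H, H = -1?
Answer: -8609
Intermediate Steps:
K(C) = -1 - 4*C (K(C) = -4*C - 1 = -1 - 4*C)
v = 2261 (v = -7*(-1 - 4*(-5))*(-17) = -7*(-1 + 20)*(-17) = -7*19*(-17) = -133*(-17) = 2261)
(16277 + v) - S = (16277 + 2261) - 1*27147 = 18538 - 27147 = -8609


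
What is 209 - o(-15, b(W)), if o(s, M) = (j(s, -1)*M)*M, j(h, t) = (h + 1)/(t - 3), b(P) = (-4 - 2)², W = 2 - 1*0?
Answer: -4327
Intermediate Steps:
W = 2 (W = 2 + 0 = 2)
b(P) = 36 (b(P) = (-6)² = 36)
j(h, t) = (1 + h)/(-3 + t)
o(s, M) = M²*(-¼ - s/4) (o(s, M) = (((1 + s)/(-3 - 1))*M)*M = (((1 + s)/(-4))*M)*M = ((-(1 + s)/4)*M)*M = ((-¼ - s/4)*M)*M = (M*(-¼ - s/4))*M = M²*(-¼ - s/4))
209 - o(-15, b(W)) = 209 - 36²*(-1 - 1*(-15))/4 = 209 - 1296*(-1 + 15)/4 = 209 - 1296*14/4 = 209 - 1*4536 = 209 - 4536 = -4327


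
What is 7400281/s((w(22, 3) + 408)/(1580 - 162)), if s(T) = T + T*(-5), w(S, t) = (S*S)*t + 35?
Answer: -5246799229/3790 ≈ -1.3844e+6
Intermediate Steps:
w(S, t) = 35 + t*S² (w(S, t) = S²*t + 35 = t*S² + 35 = 35 + t*S²)
s(T) = -4*T (s(T) = T - 5*T = -4*T)
7400281/s((w(22, 3) + 408)/(1580 - 162)) = 7400281/((-4*((35 + 3*22²) + 408)/(1580 - 162))) = 7400281/((-4*((35 + 3*484) + 408)/1418)) = 7400281/((-4*((35 + 1452) + 408)/1418)) = 7400281/((-4*(1487 + 408)/1418)) = 7400281/((-7580/1418)) = 7400281/((-4*1895/1418)) = 7400281/(-3790/709) = 7400281*(-709/3790) = -5246799229/3790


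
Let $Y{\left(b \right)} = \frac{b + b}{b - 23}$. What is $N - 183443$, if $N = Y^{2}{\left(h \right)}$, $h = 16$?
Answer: $- \frac{8987683}{49} \approx -1.8342 \cdot 10^{5}$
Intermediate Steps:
$Y{\left(b \right)} = \frac{2 b}{-23 + b}$
$N = \frac{1024}{49}$ ($N = \left(2 \cdot 16 \frac{1}{-23 + 16}\right)^{2} = \left(2 \cdot 16 \frac{1}{-7}\right)^{2} = \left(2 \cdot 16 \left(- \frac{1}{7}\right)\right)^{2} = \left(- \frac{32}{7}\right)^{2} = \frac{1024}{49} \approx 20.898$)
$N - 183443 = \frac{1024}{49} - 183443 = - \frac{8987683}{49}$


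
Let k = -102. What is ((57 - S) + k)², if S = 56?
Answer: 10201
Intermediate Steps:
((57 - S) + k)² = ((57 - 1*56) - 102)² = ((57 - 56) - 102)² = (1 - 102)² = (-101)² = 10201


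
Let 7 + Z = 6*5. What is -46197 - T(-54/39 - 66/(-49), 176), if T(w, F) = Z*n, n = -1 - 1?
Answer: -46151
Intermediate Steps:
Z = 23 (Z = -7 + 6*5 = -7 + 30 = 23)
n = -2
T(w, F) = -46 (T(w, F) = 23*(-2) = -46)
-46197 - T(-54/39 - 66/(-49), 176) = -46197 - 1*(-46) = -46197 + 46 = -46151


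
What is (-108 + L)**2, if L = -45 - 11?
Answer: 26896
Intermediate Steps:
L = -56
(-108 + L)**2 = (-108 - 56)**2 = (-164)**2 = 26896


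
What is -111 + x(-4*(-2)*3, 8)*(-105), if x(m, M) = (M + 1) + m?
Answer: -3576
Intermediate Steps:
x(m, M) = 1 + M + m (x(m, M) = (1 + M) + m = 1 + M + m)
-111 + x(-4*(-2)*3, 8)*(-105) = -111 + (1 + 8 - 4*(-2)*3)*(-105) = -111 + (1 + 8 + 8*3)*(-105) = -111 + (1 + 8 + 24)*(-105) = -111 + 33*(-105) = -111 - 3465 = -3576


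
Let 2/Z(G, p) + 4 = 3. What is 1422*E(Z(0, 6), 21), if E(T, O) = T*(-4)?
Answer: 11376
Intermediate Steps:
Z(G, p) = -2 (Z(G, p) = 2/(-4 + 3) = 2/(-1) = 2*(-1) = -2)
E(T, O) = -4*T
1422*E(Z(0, 6), 21) = 1422*(-4*(-2)) = 1422*8 = 11376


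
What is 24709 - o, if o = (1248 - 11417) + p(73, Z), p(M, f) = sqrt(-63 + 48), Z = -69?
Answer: 34878 - I*sqrt(15) ≈ 34878.0 - 3.873*I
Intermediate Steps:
p(M, f) = I*sqrt(15) (p(M, f) = sqrt(-15) = I*sqrt(15))
o = -10169 + I*sqrt(15) (o = (1248 - 11417) + I*sqrt(15) = -10169 + I*sqrt(15) ≈ -10169.0 + 3.873*I)
24709 - o = 24709 - (-10169 + I*sqrt(15)) = 24709 + (10169 - I*sqrt(15)) = 34878 - I*sqrt(15)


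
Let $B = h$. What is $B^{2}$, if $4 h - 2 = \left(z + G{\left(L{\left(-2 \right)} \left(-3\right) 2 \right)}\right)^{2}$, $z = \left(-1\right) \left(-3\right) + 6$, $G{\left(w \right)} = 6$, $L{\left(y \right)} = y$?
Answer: $\frac{51529}{16} \approx 3220.6$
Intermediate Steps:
$z = 9$ ($z = 3 + 6 = 9$)
$h = \frac{227}{4}$ ($h = \frac{1}{2} + \frac{\left(9 + 6\right)^{2}}{4} = \frac{1}{2} + \frac{15^{2}}{4} = \frac{1}{2} + \frac{1}{4} \cdot 225 = \frac{1}{2} + \frac{225}{4} = \frac{227}{4} \approx 56.75$)
$B = \frac{227}{4} \approx 56.75$
$B^{2} = \left(\frac{227}{4}\right)^{2} = \frac{51529}{16}$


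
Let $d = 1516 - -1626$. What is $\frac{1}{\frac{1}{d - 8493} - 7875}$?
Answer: $- \frac{5351}{42139126} \approx -0.00012698$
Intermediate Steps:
$d = 3142$ ($d = 1516 + 1626 = 3142$)
$\frac{1}{\frac{1}{d - 8493} - 7875} = \frac{1}{\frac{1}{3142 - 8493} - 7875} = \frac{1}{\frac{1}{-5351} - 7875} = \frac{1}{- \frac{1}{5351} - 7875} = \frac{1}{- \frac{42139126}{5351}} = - \frac{5351}{42139126}$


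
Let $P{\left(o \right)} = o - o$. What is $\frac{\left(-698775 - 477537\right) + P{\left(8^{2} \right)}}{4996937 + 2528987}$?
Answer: $- \frac{294078}{1881481} \approx -0.1563$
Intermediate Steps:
$P{\left(o \right)} = 0$
$\frac{\left(-698775 - 477537\right) + P{\left(8^{2} \right)}}{4996937 + 2528987} = \frac{\left(-698775 - 477537\right) + 0}{4996937 + 2528987} = \frac{-1176312 + 0}{7525924} = \left(-1176312\right) \frac{1}{7525924} = - \frac{294078}{1881481}$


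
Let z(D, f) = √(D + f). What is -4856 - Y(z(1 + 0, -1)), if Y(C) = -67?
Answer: -4789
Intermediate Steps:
-4856 - Y(z(1 + 0, -1)) = -4856 - 1*(-67) = -4856 + 67 = -4789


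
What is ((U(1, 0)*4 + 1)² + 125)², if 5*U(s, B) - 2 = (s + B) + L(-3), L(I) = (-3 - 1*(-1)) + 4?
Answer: 22500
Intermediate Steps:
L(I) = 2 (L(I) = (-3 + 1) + 4 = -2 + 4 = 2)
U(s, B) = ⅘ + B/5 + s/5 (U(s, B) = ⅖ + ((s + B) + 2)/5 = ⅖ + ((B + s) + 2)/5 = ⅖ + (2 + B + s)/5 = ⅖ + (⅖ + B/5 + s/5) = ⅘ + B/5 + s/5)
((U(1, 0)*4 + 1)² + 125)² = (((⅘ + (⅕)*0 + (⅕)*1)*4 + 1)² + 125)² = (((⅘ + 0 + ⅕)*4 + 1)² + 125)² = ((1*4 + 1)² + 125)² = ((4 + 1)² + 125)² = (5² + 125)² = (25 + 125)² = 150² = 22500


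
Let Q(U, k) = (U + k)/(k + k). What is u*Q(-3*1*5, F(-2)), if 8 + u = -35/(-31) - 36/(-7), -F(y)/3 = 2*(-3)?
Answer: -125/868 ≈ -0.14401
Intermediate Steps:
F(y) = 18 (F(y) = -6*(-3) = -3*(-6) = 18)
Q(U, k) = (U + k)/(2*k) (Q(U, k) = (U + k)/((2*k)) = (U + k)*(1/(2*k)) = (U + k)/(2*k))
u = -375/217 (u = -8 + (-35/(-31) - 36/(-7)) = -8 + (-35*(-1/31) - 36*(-1/7)) = -8 + (35/31 + 36/7) = -8 + 1361/217 = -375/217 ≈ -1.7281)
u*Q(-3*1*5, F(-2)) = -375*(-3*1*5 + 18)/(434*18) = -375*(-3*5 + 18)/(434*18) = -375*(-15 + 18)/(434*18) = -375*3/(434*18) = -375/217*1/12 = -125/868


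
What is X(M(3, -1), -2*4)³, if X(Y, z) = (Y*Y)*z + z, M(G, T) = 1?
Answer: -4096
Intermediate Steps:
X(Y, z) = z + z*Y² (X(Y, z) = Y²*z + z = z*Y² + z = z + z*Y²)
X(M(3, -1), -2*4)³ = ((-2*4)*(1 + 1²))³ = (-8*(1 + 1))³ = (-8*2)³ = (-16)³ = -4096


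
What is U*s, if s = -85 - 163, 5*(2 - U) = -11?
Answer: -5208/5 ≈ -1041.6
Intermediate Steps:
U = 21/5 (U = 2 - ⅕*(-11) = 2 + 11/5 = 21/5 ≈ 4.2000)
s = -248
U*s = (21/5)*(-248) = -5208/5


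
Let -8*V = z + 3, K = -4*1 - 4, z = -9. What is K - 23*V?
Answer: -101/4 ≈ -25.250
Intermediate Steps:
K = -8 (K = -4 - 4 = -8)
V = 3/4 (V = -(-9 + 3)/8 = -1/8*(-6) = 3/4 ≈ 0.75000)
K - 23*V = -8 - 23*3/4 = -8 - 69/4 = -101/4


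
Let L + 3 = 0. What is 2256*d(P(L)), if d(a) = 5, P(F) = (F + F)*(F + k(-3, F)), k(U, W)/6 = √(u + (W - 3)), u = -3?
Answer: 11280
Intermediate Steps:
L = -3 (L = -3 + 0 = -3)
k(U, W) = 6*√(-6 + W) (k(U, W) = 6*√(-3 + (W - 3)) = 6*√(-3 + (-3 + W)) = 6*√(-6 + W))
P(F) = 2*F*(F + 6*√(-6 + F)) (P(F) = (F + F)*(F + 6*√(-6 + F)) = (2*F)*(F + 6*√(-6 + F)) = 2*F*(F + 6*√(-6 + F)))
2256*d(P(L)) = 2256*5 = 11280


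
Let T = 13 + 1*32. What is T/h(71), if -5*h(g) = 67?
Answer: -225/67 ≈ -3.3582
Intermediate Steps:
T = 45 (T = 13 + 32 = 45)
h(g) = -67/5 (h(g) = -⅕*67 = -67/5)
T/h(71) = 45/(-67/5) = 45*(-5/67) = -225/67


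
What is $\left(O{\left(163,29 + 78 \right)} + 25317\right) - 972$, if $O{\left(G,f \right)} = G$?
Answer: $24508$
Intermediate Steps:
$\left(O{\left(163,29 + 78 \right)} + 25317\right) - 972 = \left(163 + 25317\right) - 972 = 25480 - 972 = 24508$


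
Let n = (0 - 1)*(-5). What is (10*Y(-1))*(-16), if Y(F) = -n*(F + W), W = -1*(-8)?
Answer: 5600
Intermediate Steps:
W = 8
n = 5 (n = -1*(-5) = 5)
Y(F) = -40 - 5*F (Y(F) = -5*(F + 8) = -5*(8 + F) = -(40 + 5*F) = -40 - 5*F)
(10*Y(-1))*(-16) = (10*(-40 - 5*(-1)))*(-16) = (10*(-40 + 5))*(-16) = (10*(-35))*(-16) = -350*(-16) = 5600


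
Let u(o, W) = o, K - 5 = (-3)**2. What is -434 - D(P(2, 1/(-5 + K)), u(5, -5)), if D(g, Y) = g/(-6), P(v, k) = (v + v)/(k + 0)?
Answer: -428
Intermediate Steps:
K = 14 (K = 5 + (-3)**2 = 5 + 9 = 14)
P(v, k) = 2*v/k (P(v, k) = (2*v)/k = 2*v/k)
D(g, Y) = -g/6 (D(g, Y) = g*(-1/6) = -g/6)
-434 - D(P(2, 1/(-5 + K)), u(5, -5)) = -434 - (-1)*2*2/1/(-5 + 14)/6 = -434 - (-1)*2*2/1/9/6 = -434 - (-1)*2*2/(1/9)/6 = -434 - (-1)*2*2*9/6 = -434 - (-1)*36/6 = -434 - 1*(-6) = -434 + 6 = -428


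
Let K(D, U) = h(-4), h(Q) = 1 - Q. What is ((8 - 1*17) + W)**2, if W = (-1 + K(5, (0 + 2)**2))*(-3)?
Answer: 441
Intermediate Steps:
K(D, U) = 5 (K(D, U) = 1 - 1*(-4) = 1 + 4 = 5)
W = -12 (W = (-1 + 5)*(-3) = 4*(-3) = -12)
((8 - 1*17) + W)**2 = ((8 - 1*17) - 12)**2 = ((8 - 17) - 12)**2 = (-9 - 12)**2 = (-21)**2 = 441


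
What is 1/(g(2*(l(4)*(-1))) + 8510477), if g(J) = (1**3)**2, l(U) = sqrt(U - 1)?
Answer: 1/8510478 ≈ 1.1750e-7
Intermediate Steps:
l(U) = sqrt(-1 + U)
g(J) = 1 (g(J) = 1**2 = 1)
1/(g(2*(l(4)*(-1))) + 8510477) = 1/(1 + 8510477) = 1/8510478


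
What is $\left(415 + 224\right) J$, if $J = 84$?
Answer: $53676$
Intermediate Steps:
$\left(415 + 224\right) J = \left(415 + 224\right) 84 = 639 \cdot 84 = 53676$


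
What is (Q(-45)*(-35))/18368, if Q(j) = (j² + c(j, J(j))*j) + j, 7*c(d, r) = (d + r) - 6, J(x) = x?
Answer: -22725/4592 ≈ -4.9488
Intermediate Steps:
c(d, r) = -6/7 + d/7 + r/7 (c(d, r) = ((d + r) - 6)/7 = (-6 + d + r)/7 = -6/7 + d/7 + r/7)
Q(j) = j + j² + j*(-6/7 + 2*j/7) (Q(j) = (j² + (-6/7 + j/7 + j/7)*j) + j = (j² + (-6/7 + 2*j/7)*j) + j = (j² + j*(-6/7 + 2*j/7)) + j = j + j² + j*(-6/7 + 2*j/7))
(Q(-45)*(-35))/18368 = (((⅐)*(-45)*(1 + 9*(-45)))*(-35))/18368 = (((⅐)*(-45)*(1 - 405))*(-35))*(1/18368) = (((⅐)*(-45)*(-404))*(-35))*(1/18368) = ((18180/7)*(-35))*(1/18368) = -90900*1/18368 = -22725/4592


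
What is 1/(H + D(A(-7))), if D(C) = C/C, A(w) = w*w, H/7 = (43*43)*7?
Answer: 1/90602 ≈ 1.1037e-5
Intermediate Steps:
H = 90601 (H = 7*((43*43)*7) = 7*(1849*7) = 7*12943 = 90601)
A(w) = w²
D(C) = 1
1/(H + D(A(-7))) = 1/(90601 + 1) = 1/90602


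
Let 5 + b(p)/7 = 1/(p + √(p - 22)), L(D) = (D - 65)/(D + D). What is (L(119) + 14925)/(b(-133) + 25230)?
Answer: 798497537646198/1347926162002021 + 1776102*I*√155/192560880286003 ≈ 0.59239 + 1.1483e-7*I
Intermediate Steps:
L(D) = (-65 + D)/(2*D) (L(D) = (-65 + D)/((2*D)) = (-65 + D)*(1/(2*D)) = (-65 + D)/(2*D))
b(p) = -35 + 7/(p + √(-22 + p)) (b(p) = -35 + 7/(p + √(p - 22)) = -35 + 7/(p + √(-22 + p)))
(L(119) + 14925)/(b(-133) + 25230) = ((½)*(-65 + 119)/119 + 14925)/(7*(1 - 5*(-133) - 5*√(-22 - 133))/(-133 + √(-22 - 133)) + 25230) = ((½)*(1/119)*54 + 14925)/(7*(1 + 665 - 5*I*√155)/(-133 + √(-155)) + 25230) = (27/119 + 14925)/(7*(1 + 665 - 5*I*√155)/(-133 + I*√155) + 25230) = 1776102/(119*(7*(1 + 665 - 5*I*√155)/(-133 + I*√155) + 25230)) = 1776102/(119*(7*(666 - 5*I*√155)/(-133 + I*√155) + 25230)) = 1776102/(119*(25230 + 7*(666 - 5*I*√155)/(-133 + I*√155)))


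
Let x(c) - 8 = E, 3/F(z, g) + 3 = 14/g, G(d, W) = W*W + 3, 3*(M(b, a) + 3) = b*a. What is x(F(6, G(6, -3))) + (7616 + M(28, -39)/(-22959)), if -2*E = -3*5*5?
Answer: 351801491/45918 ≈ 7661.5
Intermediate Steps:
M(b, a) = -3 + a*b/3 (M(b, a) = -3 + (b*a)/3 = -3 + (a*b)/3 = -3 + a*b/3)
G(d, W) = 3 + W² (G(d, W) = W² + 3 = 3 + W²)
F(z, g) = 3/(-3 + 14/g)
E = 75/2 (E = -(-3*5)*5/2 = -(-15)*5/2 = -½*(-75) = 75/2 ≈ 37.500)
x(c) = 91/2 (x(c) = 8 + 75/2 = 91/2)
x(F(6, G(6, -3))) + (7616 + M(28, -39)/(-22959)) = 91/2 + (7616 + (-3 + (⅓)*(-39)*28)/(-22959)) = 91/2 + (7616 + (-3 - 364)*(-1/22959)) = 91/2 + (7616 - 367*(-1/22959)) = 91/2 + (7616 + 367/22959) = 91/2 + 174856111/22959 = 351801491/45918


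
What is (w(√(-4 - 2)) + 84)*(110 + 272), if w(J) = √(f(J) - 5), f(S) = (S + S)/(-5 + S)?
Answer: 32088 + 382*√((25 - 3*I*√6)/(-5 + I*√6)) ≈ 32158.0 - 823.43*I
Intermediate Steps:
f(S) = 2*S/(-5 + S) (f(S) = (2*S)/(-5 + S) = 2*S/(-5 + S))
w(J) = √(-5 + 2*J/(-5 + J)) (w(J) = √(2*J/(-5 + J) - 5) = √(-5 + 2*J/(-5 + J)))
(w(√(-4 - 2)) + 84)*(110 + 272) = (√((25 - 3*√(-4 - 2))/(-5 + √(-4 - 2))) + 84)*(110 + 272) = (√((25 - 3*I*√6)/(-5 + √(-6))) + 84)*382 = (√((25 - 3*I*√6)/(-5 + I*√6)) + 84)*382 = (84 + √((25 - 3*I*√6)/(-5 + I*√6)))*382 = 32088 + 382*√((25 - 3*I*√6)/(-5 + I*√6))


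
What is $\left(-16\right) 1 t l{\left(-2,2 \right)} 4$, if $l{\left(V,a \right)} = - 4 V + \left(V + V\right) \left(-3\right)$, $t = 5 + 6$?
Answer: $-14080$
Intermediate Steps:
$t = 11$
$l{\left(V,a \right)} = - 10 V$ ($l{\left(V,a \right)} = - 4 V + 2 V \left(-3\right) = - 4 V - 6 V = - 10 V$)
$\left(-16\right) 1 t l{\left(-2,2 \right)} 4 = \left(-16\right) 1 \cdot 11 \left(\left(-10\right) \left(-2\right)\right) 4 = - 16 \cdot 11 \cdot 20 \cdot 4 = - 16 \cdot 220 \cdot 4 = \left(-16\right) 880 = -14080$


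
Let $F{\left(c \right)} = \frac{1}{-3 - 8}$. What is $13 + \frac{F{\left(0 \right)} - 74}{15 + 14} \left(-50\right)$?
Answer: $\frac{44897}{319} \approx 140.74$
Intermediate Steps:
$F{\left(c \right)} = - \frac{1}{11}$ ($F{\left(c \right)} = \frac{1}{-11} = - \frac{1}{11}$)
$13 + \frac{F{\left(0 \right)} - 74}{15 + 14} \left(-50\right) = 13 + \frac{- \frac{1}{11} - 74}{15 + 14} \left(-50\right) = 13 + - \frac{815}{11 \cdot 29} \left(-50\right) = 13 + \left(- \frac{815}{11}\right) \frac{1}{29} \left(-50\right) = 13 - - \frac{40750}{319} = 13 + \frac{40750}{319} = \frac{44897}{319}$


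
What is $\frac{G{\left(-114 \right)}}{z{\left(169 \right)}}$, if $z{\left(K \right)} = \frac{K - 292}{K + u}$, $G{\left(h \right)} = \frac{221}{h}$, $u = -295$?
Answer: $- \frac{1547}{779} \approx -1.9859$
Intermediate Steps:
$z{\left(K \right)} = \frac{-292 + K}{-295 + K}$ ($z{\left(K \right)} = \frac{K - 292}{K - 295} = \frac{-292 + K}{-295 + K}$)
$\frac{G{\left(-114 \right)}}{z{\left(169 \right)}} = \frac{221 \frac{1}{-114}}{\frac{1}{-295 + 169} \left(-292 + 169\right)} = \frac{221 \left(- \frac{1}{114}\right)}{\frac{1}{-126} \left(-123\right)} = - \frac{221}{114 \left(\left(- \frac{1}{126}\right) \left(-123\right)\right)} = - \frac{221}{114 \cdot \frac{41}{42}} = \left(- \frac{221}{114}\right) \frac{42}{41} = - \frac{1547}{779}$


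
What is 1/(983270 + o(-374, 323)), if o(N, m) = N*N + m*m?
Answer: 1/1227475 ≈ 8.1468e-7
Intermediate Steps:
o(N, m) = N² + m²
1/(983270 + o(-374, 323)) = 1/(983270 + ((-374)² + 323²)) = 1/(983270 + (139876 + 104329)) = 1/(983270 + 244205) = 1/1227475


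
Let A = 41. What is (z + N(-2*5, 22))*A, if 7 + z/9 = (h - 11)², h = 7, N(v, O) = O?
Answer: 4223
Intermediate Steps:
z = 81 (z = -63 + 9*(7 - 11)² = -63 + 9*(-4)² = -63 + 9*16 = -63 + 144 = 81)
(z + N(-2*5, 22))*A = (81 + 22)*41 = 103*41 = 4223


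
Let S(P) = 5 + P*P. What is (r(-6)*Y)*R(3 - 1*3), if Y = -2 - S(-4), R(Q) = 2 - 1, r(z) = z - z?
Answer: 0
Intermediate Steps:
r(z) = 0
S(P) = 5 + P²
R(Q) = 1
Y = -23 (Y = -2 - (5 + (-4)²) = -2 - (5 + 16) = -2 - 1*21 = -2 - 21 = -23)
(r(-6)*Y)*R(3 - 1*3) = (0*(-23))*1 = 0*1 = 0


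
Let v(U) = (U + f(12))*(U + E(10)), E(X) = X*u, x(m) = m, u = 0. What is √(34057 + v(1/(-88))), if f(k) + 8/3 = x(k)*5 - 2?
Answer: √2373592857/264 ≈ 184.54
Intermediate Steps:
f(k) = -14/3 + 5*k (f(k) = -8/3 + (k*5 - 2) = -8/3 + (5*k - 2) = -8/3 + (-2 + 5*k) = -14/3 + 5*k)
E(X) = 0 (E(X) = X*0 = 0)
v(U) = U*(166/3 + U) (v(U) = (U + (-14/3 + 5*12))*(U + 0) = (U + (-14/3 + 60))*U = (U + 166/3)*U = (166/3 + U)*U = U*(166/3 + U))
√(34057 + v(1/(-88))) = √(34057 + (⅓)*(166 + 3/(-88))/(-88)) = √(34057 + (⅓)*(-1/88)*(166 + 3*(-1/88))) = √(34057 + (⅓)*(-1/88)*(166 - 3/88)) = √(34057 + (⅓)*(-1/88)*(14605/88)) = √(34057 - 14605/23232) = √(791197619/23232) = √2373592857/264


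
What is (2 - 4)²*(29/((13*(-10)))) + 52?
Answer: 3322/65 ≈ 51.108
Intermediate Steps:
(2 - 4)²*(29/((13*(-10)))) + 52 = (-2)²*(29/(-130)) + 52 = 4*(29*(-1/130)) + 52 = 4*(-29/130) + 52 = -58/65 + 52 = 3322/65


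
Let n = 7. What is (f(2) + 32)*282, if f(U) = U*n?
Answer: 12972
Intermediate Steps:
f(U) = 7*U (f(U) = U*7 = 7*U)
(f(2) + 32)*282 = (7*2 + 32)*282 = (14 + 32)*282 = 46*282 = 12972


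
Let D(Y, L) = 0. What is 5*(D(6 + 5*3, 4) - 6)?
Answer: -30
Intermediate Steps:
5*(D(6 + 5*3, 4) - 6) = 5*(0 - 6) = 5*(-6) = -30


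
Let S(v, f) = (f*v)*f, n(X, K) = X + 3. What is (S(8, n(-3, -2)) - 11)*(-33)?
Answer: 363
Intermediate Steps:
n(X, K) = 3 + X
S(v, f) = v*f²
(S(8, n(-3, -2)) - 11)*(-33) = (8*(3 - 3)² - 11)*(-33) = (8*0² - 11)*(-33) = (8*0 - 11)*(-33) = (0 - 11)*(-33) = -11*(-33) = 363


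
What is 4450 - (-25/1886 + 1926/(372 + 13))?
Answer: 3227566689/726110 ≈ 4445.0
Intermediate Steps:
4450 - (-25/1886 + 1926/(372 + 13)) = 4450 - (-25*1/1886 + 1926/385) = 4450 - (-25/1886 + 1926*(1/385)) = 4450 - (-25/1886 + 1926/385) = 4450 - 1*3622811/726110 = 4450 - 3622811/726110 = 3227566689/726110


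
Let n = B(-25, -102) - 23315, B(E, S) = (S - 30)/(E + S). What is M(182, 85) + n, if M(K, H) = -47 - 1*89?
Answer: -2978145/127 ≈ -23450.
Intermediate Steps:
B(E, S) = (-30 + S)/(E + S)
M(K, H) = -136 (M(K, H) = -47 - 89 = -136)
n = -2960873/127 (n = (-30 - 102)/(-25 - 102) - 23315 = -132/(-127) - 23315 = -1/127*(-132) - 23315 = 132/127 - 23315 = -2960873/127 ≈ -23314.)
M(182, 85) + n = -136 - 2960873/127 = -2978145/127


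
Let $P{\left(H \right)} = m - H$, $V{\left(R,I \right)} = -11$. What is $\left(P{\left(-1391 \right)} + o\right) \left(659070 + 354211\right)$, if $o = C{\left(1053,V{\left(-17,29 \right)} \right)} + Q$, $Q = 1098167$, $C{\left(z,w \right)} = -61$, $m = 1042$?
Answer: $1115155258459$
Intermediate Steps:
$P{\left(H \right)} = 1042 - H$
$o = 1098106$ ($o = -61 + 1098167 = 1098106$)
$\left(P{\left(-1391 \right)} + o\right) \left(659070 + 354211\right) = \left(\left(1042 - -1391\right) + 1098106\right) \left(659070 + 354211\right) = \left(\left(1042 + 1391\right) + 1098106\right) 1013281 = \left(2433 + 1098106\right) 1013281 = 1100539 \cdot 1013281 = 1115155258459$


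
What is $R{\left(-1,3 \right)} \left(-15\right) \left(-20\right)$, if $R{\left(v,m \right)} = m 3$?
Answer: $2700$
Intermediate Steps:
$R{\left(v,m \right)} = 3 m$
$R{\left(-1,3 \right)} \left(-15\right) \left(-20\right) = 3 \cdot 3 \left(-15\right) \left(-20\right) = 9 \left(-15\right) \left(-20\right) = \left(-135\right) \left(-20\right) = 2700$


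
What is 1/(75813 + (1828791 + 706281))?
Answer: 1/2610885 ≈ 3.8301e-7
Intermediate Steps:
1/(75813 + (1828791 + 706281)) = 1/(75813 + 2535072) = 1/2610885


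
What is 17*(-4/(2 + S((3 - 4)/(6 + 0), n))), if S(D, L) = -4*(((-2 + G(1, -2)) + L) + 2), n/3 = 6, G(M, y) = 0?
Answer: 34/35 ≈ 0.97143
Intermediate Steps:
n = 18 (n = 3*6 = 18)
S(D, L) = -4*L (S(D, L) = -4*(((-2 + 0) + L) + 2) = -4*((-2 + L) + 2) = -4*L)
17*(-4/(2 + S((3 - 4)/(6 + 0), n))) = 17*(-4/(2 - 4*18)) = 17*(-4/(2 - 72)) = 17*(-4/(-70)) = 17*(-1/70*(-4)) = 17*(2/35) = 34/35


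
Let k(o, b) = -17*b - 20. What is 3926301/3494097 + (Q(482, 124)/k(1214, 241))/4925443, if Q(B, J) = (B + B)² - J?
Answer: 26538158928702149/23617823195416869 ≈ 1.1236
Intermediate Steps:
k(o, b) = -20 - 17*b
Q(B, J) = -J + 4*B² (Q(B, J) = (2*B)² - J = 4*B² - J = -J + 4*B²)
3926301/3494097 + (Q(482, 124)/k(1214, 241))/4925443 = 3926301/3494097 + ((-1*124 + 4*482²)/(-20 - 17*241))/4925443 = 3926301*(1/3494097) + ((-124 + 4*232324)/(-20 - 4097))*(1/4925443) = 1308767/1164699 + ((-124 + 929296)/(-4117))*(1/4925443) = 1308767/1164699 + (929172*(-1/4117))*(1/4925443) = 1308767/1164699 - 929172/4117*1/4925443 = 1308767/1164699 - 929172/20278048831 = 26538158928702149/23617823195416869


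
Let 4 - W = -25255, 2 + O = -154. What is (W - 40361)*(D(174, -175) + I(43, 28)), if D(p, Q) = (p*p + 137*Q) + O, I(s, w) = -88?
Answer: -91472814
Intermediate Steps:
O = -156 (O = -2 - 154 = -156)
D(p, Q) = -156 + p² + 137*Q (D(p, Q) = (p*p + 137*Q) - 156 = (p² + 137*Q) - 156 = -156 + p² + 137*Q)
W = 25259 (W = 4 - 1*(-25255) = 4 + 25255 = 25259)
(W - 40361)*(D(174, -175) + I(43, 28)) = (25259 - 40361)*((-156 + 174² + 137*(-175)) - 88) = -15102*((-156 + 30276 - 23975) - 88) = -15102*(6145 - 88) = -15102*6057 = -91472814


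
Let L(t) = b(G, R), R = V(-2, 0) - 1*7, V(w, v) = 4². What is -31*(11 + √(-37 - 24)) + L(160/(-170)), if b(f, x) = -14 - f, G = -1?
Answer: -354 - 31*I*√61 ≈ -354.0 - 242.12*I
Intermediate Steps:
V(w, v) = 16
R = 9 (R = 16 - 1*7 = 16 - 7 = 9)
L(t) = -13 (L(t) = -14 - 1*(-1) = -14 + 1 = -13)
-31*(11 + √(-37 - 24)) + L(160/(-170)) = -31*(11 + √(-37 - 24)) - 13 = -31*(11 + √(-61)) - 13 = -31*(11 + I*√61) - 13 = (-341 - 31*I*√61) - 13 = -354 - 31*I*√61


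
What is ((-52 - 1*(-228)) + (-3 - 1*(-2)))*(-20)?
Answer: -3500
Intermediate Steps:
((-52 - 1*(-228)) + (-3 - 1*(-2)))*(-20) = ((-52 + 228) + (-3 + 2))*(-20) = (176 - 1)*(-20) = 175*(-20) = -3500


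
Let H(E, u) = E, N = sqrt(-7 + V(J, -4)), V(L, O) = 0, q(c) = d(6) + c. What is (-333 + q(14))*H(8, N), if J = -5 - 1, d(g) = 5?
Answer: -2512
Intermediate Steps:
q(c) = 5 + c
J = -6
N = I*sqrt(7) (N = sqrt(-7 + 0) = sqrt(-7) = I*sqrt(7) ≈ 2.6458*I)
(-333 + q(14))*H(8, N) = (-333 + (5 + 14))*8 = (-333 + 19)*8 = -314*8 = -2512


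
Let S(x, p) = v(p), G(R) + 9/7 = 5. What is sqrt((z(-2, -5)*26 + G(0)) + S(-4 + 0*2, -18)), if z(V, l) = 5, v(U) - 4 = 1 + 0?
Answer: sqrt(6797)/7 ≈ 11.778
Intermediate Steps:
v(U) = 5 (v(U) = 4 + (1 + 0) = 4 + 1 = 5)
G(R) = 26/7 (G(R) = -9/7 + 5 = 26/7)
S(x, p) = 5
sqrt((z(-2, -5)*26 + G(0)) + S(-4 + 0*2, -18)) = sqrt((5*26 + 26/7) + 5) = sqrt((130 + 26/7) + 5) = sqrt(936/7 + 5) = sqrt(971/7) = sqrt(6797)/7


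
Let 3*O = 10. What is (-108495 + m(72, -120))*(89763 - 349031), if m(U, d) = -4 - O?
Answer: 84393548876/3 ≈ 2.8131e+10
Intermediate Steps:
O = 10/3 (O = (1/3)*10 = 10/3 ≈ 3.3333)
m(U, d) = -22/3 (m(U, d) = -4 - 1*10/3 = -4 - 10/3 = -22/3)
(-108495 + m(72, -120))*(89763 - 349031) = (-108495 - 22/3)*(89763 - 349031) = -325507/3*(-259268) = 84393548876/3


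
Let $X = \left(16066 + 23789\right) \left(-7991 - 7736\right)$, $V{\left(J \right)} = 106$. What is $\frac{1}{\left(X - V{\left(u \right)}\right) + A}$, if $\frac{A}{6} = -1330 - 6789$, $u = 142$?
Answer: $- \frac{1}{626848405} \approx -1.5953 \cdot 10^{-9}$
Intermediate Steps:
$A = -48714$ ($A = 6 \left(-1330 - 6789\right) = 6 \left(-8119\right) = -48714$)
$X = -626799585$ ($X = 39855 \left(-15727\right) = -626799585$)
$\frac{1}{\left(X - V{\left(u \right)}\right) + A} = \frac{1}{\left(-626799585 - 106\right) - 48714} = \frac{1}{-626799691 - 48714} = \frac{1}{-626848405} = - \frac{1}{626848405}$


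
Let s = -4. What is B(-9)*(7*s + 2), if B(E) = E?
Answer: 234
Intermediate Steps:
B(-9)*(7*s + 2) = -9*(7*(-4) + 2) = -9*(-28 + 2) = -9*(-26) = 234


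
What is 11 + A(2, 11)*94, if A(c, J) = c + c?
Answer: 387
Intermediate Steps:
A(c, J) = 2*c
11 + A(2, 11)*94 = 11 + (2*2)*94 = 11 + 4*94 = 11 + 376 = 387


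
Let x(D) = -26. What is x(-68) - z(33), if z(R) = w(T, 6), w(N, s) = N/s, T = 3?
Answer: -53/2 ≈ -26.500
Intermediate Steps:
z(R) = 1/2 (z(R) = 3/6 = 3*(1/6) = 1/2)
x(-68) - z(33) = -26 - 1*1/2 = -26 - 1/2 = -53/2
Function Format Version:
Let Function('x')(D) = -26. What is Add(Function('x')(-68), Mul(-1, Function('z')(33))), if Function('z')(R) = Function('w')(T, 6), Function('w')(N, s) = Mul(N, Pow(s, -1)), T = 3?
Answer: Rational(-53, 2) ≈ -26.500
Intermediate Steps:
Function('z')(R) = Rational(1, 2) (Function('z')(R) = Mul(3, Pow(6, -1)) = Mul(3, Rational(1, 6)) = Rational(1, 2))
Add(Function('x')(-68), Mul(-1, Function('z')(33))) = Add(-26, Mul(-1, Rational(1, 2))) = Add(-26, Rational(-1, 2)) = Rational(-53, 2)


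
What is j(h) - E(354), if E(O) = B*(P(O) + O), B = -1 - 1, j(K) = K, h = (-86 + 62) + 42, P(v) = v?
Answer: 1434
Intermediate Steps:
h = 18 (h = -24 + 42 = 18)
B = -2
E(O) = -4*O (E(O) = -2*(O + O) = -4*O)
j(h) - E(354) = 18 - (-4)*354 = 18 - 1*(-1416) = 18 + 1416 = 1434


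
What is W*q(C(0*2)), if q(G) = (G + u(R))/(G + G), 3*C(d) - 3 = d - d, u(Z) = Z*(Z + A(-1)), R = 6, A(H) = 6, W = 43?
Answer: 3139/2 ≈ 1569.5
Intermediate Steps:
u(Z) = Z*(6 + Z) (u(Z) = Z*(Z + 6) = Z*(6 + Z))
C(d) = 1 (C(d) = 1 + (d - d)/3 = 1 + (1/3)*0 = 1 + 0 = 1)
q(G) = (72 + G)/(2*G) (q(G) = (G + 6*(6 + 6))/(G + G) = (G + 6*12)/((2*G)) = (G + 72)*(1/(2*G)) = (72 + G)*(1/(2*G)) = (72 + G)/(2*G))
W*q(C(0*2)) = 43*((1/2)*(72 + 1)/1) = 43*((1/2)*1*73) = 43*(73/2) = 3139/2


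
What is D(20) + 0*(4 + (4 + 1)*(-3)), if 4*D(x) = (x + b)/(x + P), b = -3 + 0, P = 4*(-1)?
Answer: 17/64 ≈ 0.26563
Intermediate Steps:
P = -4
b = -3
D(x) = (-3 + x)/(4*(-4 + x)) (D(x) = ((x - 3)/(x - 4))/4 = ((-3 + x)/(-4 + x))/4 = (-3 + x)/(4*(-4 + x)))
D(20) + 0*(4 + (4 + 1)*(-3)) = (-3 + 20)/(4*(-4 + 20)) + 0*(4 + (4 + 1)*(-3)) = (1/4)*17/16 + 0*(4 + 5*(-3)) = (1/4)*(1/16)*17 + 0*(4 - 15) = 17/64 + 0*(-11) = 17/64 + 0 = 17/64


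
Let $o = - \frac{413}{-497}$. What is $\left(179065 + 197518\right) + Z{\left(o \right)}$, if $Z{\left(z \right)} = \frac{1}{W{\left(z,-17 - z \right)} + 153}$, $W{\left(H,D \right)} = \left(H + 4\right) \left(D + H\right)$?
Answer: $\frac{1894965727}{5032} \approx 3.7658 \cdot 10^{5}$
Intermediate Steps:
$W{\left(H,D \right)} = \left(4 + H\right) \left(D + H\right)$
$o = \frac{59}{71}$ ($o = \left(-413\right) \left(- \frac{1}{497}\right) = \frac{59}{71} \approx 0.83099$)
$Z{\left(z \right)} = \frac{1}{85 + z^{2} + z \left(-17 - z\right)}$ ($Z{\left(z \right)} = \frac{1}{\left(z^{2} + 4 \left(-17 - z\right) + 4 z + \left(-17 - z\right) z\right) + 153} = \frac{1}{\left(z^{2} - \left(68 + 4 z\right) + 4 z + z \left(-17 - z\right)\right) + 153} = \frac{1}{\left(-68 + z^{2} + z \left(-17 - z\right)\right) + 153} = \frac{1}{85 + z^{2} + z \left(-17 - z\right)}$)
$\left(179065 + 197518\right) + Z{\left(o \right)} = \left(179065 + 197518\right) - \frac{1}{-85 + 17 \cdot \frac{59}{71}} = 376583 - \frac{1}{-85 + \frac{1003}{71}} = 376583 - \frac{1}{- \frac{5032}{71}} = 376583 - - \frac{71}{5032} = 376583 + \frac{71}{5032} = \frac{1894965727}{5032}$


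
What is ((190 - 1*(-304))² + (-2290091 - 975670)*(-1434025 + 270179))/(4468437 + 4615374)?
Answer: 53533001702/127941 ≈ 4.1842e+5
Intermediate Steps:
((190 - 1*(-304))² + (-2290091 - 975670)*(-1434025 + 270179))/(4468437 + 4615374) = ((190 + 304)² - 3265761*(-1163846))/9083811 = (494² + 3800842876806)*(1/9083811) = (244036 + 3800842876806)*(1/9083811) = 3800843120842*(1/9083811) = 53533001702/127941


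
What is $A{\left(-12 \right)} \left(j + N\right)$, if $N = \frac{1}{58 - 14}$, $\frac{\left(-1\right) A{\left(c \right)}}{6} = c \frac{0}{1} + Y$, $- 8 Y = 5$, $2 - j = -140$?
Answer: $\frac{93735}{176} \approx 532.58$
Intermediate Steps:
$j = 142$ ($j = 2 - -140 = 2 + 140 = 142$)
$Y = - \frac{5}{8}$ ($Y = \left(- \frac{1}{8}\right) 5 = - \frac{5}{8} \approx -0.625$)
$A{\left(c \right)} = \frac{15}{4}$ ($A{\left(c \right)} = - 6 \left(c \frac{0}{1} - \frac{5}{8}\right) = - 6 \left(c 0 \cdot 1 - \frac{5}{8}\right) = - 6 \left(c 0 - \frac{5}{8}\right) = - 6 \left(0 - \frac{5}{8}\right) = \left(-6\right) \left(- \frac{5}{8}\right) = \frac{15}{4}$)
$N = \frac{1}{44}$ ($N = \frac{1}{58 + \left(-36 + 22\right)} = \frac{1}{58 - 14} = \frac{1}{44} \approx 0.022727$)
$A{\left(-12 \right)} \left(j + N\right) = \frac{15 \left(142 + \frac{1}{44}\right)}{4} = \frac{15}{4} \cdot \frac{6249}{44} = \frac{93735}{176}$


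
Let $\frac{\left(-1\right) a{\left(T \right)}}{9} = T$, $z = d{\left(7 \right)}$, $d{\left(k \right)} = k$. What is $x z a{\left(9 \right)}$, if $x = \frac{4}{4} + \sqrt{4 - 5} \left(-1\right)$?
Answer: $-567 + 567 i \approx -567.0 + 567.0 i$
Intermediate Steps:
$z = 7$
$a{\left(T \right)} = - 9 T$
$x = 1 - i$ ($x = 4 \cdot \frac{1}{4} + \sqrt{-1} \left(-1\right) = 1 + i \left(-1\right) = 1 - i \approx 1.0 - 1.0 i$)
$x z a{\left(9 \right)} = \left(1 - i\right) 7 \left(\left(-9\right) 9\right) = \left(7 - 7 i\right) \left(-81\right) = -567 + 567 i$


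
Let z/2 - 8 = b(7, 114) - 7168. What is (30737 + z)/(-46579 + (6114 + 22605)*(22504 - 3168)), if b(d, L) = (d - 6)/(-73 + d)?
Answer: 108352/3664742433 ≈ 2.9566e-5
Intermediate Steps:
b(d, L) = (-6 + d)/(-73 + d)
z = -472561/33 (z = 16 + 2*((-6 + 7)/(-73 + 7) - 7168) = 16 + 2*(1/(-66) - 7168) = 16 + 2*(-1/66*1 - 7168) = 16 + 2*(-1/66 - 7168) = 16 + 2*(-473089/66) = 16 - 473089/33 = -472561/33 ≈ -14320.)
(30737 + z)/(-46579 + (6114 + 22605)*(22504 - 3168)) = (30737 - 472561/33)/(-46579 + (6114 + 22605)*(22504 - 3168)) = 541760/(33*(-46579 + 28719*19336)) = 541760/(33*(-46579 + 555310584)) = (541760/33)/555264005 = (541760/33)*(1/555264005) = 108352/3664742433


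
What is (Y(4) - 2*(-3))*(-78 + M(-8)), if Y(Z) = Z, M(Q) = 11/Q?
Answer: -3175/4 ≈ -793.75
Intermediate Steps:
(Y(4) - 2*(-3))*(-78 + M(-8)) = (4 - 2*(-3))*(-78 + 11/(-8)) = (4 + 6)*(-78 + 11*(-⅛)) = 10*(-78 - 11/8) = 10*(-635/8) = -3175/4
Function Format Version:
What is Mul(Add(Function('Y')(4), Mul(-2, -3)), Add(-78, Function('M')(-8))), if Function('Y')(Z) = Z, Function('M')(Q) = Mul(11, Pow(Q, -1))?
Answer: Rational(-3175, 4) ≈ -793.75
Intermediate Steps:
Mul(Add(Function('Y')(4), Mul(-2, -3)), Add(-78, Function('M')(-8))) = Mul(Add(4, Mul(-2, -3)), Add(-78, Mul(11, Pow(-8, -1)))) = Mul(Add(4, 6), Add(-78, Mul(11, Rational(-1, 8)))) = Mul(10, Add(-78, Rational(-11, 8))) = Mul(10, Rational(-635, 8)) = Rational(-3175, 4)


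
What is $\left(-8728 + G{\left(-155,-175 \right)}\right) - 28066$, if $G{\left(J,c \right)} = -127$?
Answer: $-36921$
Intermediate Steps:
$\left(-8728 + G{\left(-155,-175 \right)}\right) - 28066 = \left(-8728 - 127\right) - 28066 = -8855 - 28066 = -36921$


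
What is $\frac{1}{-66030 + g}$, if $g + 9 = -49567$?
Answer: $- \frac{1}{115606} \approx -8.6501 \cdot 10^{-6}$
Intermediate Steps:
$g = -49576$ ($g = -9 - 49567 = -49576$)
$\frac{1}{-66030 + g} = \frac{1}{-66030 - 49576} = \frac{1}{-115606} = - \frac{1}{115606}$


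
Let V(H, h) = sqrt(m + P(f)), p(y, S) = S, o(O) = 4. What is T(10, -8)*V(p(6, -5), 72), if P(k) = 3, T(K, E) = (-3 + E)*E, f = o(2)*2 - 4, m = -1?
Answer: 88*sqrt(2) ≈ 124.45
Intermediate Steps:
f = 4 (f = 4*2 - 4 = 8 - 4 = 4)
T(K, E) = E*(-3 + E)
V(H, h) = sqrt(2) (V(H, h) = sqrt(-1 + 3) = sqrt(2))
T(10, -8)*V(p(6, -5), 72) = (-8*(-3 - 8))*sqrt(2) = (-8*(-11))*sqrt(2) = 88*sqrt(2)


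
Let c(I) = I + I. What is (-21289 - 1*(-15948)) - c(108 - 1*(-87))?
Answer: -5731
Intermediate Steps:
c(I) = 2*I
(-21289 - 1*(-15948)) - c(108 - 1*(-87)) = (-21289 - 1*(-15948)) - 2*(108 - 1*(-87)) = (-21289 + 15948) - 2*(108 + 87) = -5341 - 2*195 = -5341 - 1*390 = -5341 - 390 = -5731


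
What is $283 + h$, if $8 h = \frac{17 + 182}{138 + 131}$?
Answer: $\frac{609215}{2152} \approx 283.09$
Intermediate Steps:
$h = \frac{199}{2152}$ ($h = \frac{\left(17 + 182\right) \frac{1}{138 + 131}}{8} = \frac{199 \cdot \frac{1}{269}}{8} = \frac{1}{8} \cdot \frac{199}{269} = \frac{199}{2152} \approx 0.092472$)
$283 + h = 283 + \frac{199}{2152} = \frac{609215}{2152}$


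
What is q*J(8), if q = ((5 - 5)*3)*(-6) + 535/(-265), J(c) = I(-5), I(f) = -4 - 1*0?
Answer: 428/53 ≈ 8.0755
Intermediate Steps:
I(f) = -4 (I(f) = -4 + 0 = -4)
J(c) = -4
q = -107/53 (q = (0*3)*(-6) + 535*(-1/265) = 0*(-6) - 107/53 = 0 - 107/53 = -107/53 ≈ -2.0189)
q*J(8) = -107/53*(-4) = 428/53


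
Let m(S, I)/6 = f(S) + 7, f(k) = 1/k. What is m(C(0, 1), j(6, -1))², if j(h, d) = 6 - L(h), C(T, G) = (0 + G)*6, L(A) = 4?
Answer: 1849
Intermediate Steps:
C(T, G) = 6*G (C(T, G) = G*6 = 6*G)
j(h, d) = 2 (j(h, d) = 6 - 1*4 = 6 - 4 = 2)
m(S, I) = 42 + 6/S (m(S, I) = 6*(1/S + 7) = 6*(7 + 1/S) = 42 + 6/S)
m(C(0, 1), j(6, -1))² = (42 + 6/((6*1)))² = (42 + 6/6)² = (42 + 6*(⅙))² = (42 + 1)² = 43² = 1849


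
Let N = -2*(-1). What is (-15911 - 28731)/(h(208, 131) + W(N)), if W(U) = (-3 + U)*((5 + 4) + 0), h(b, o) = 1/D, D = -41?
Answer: 915161/185 ≈ 4946.8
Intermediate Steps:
N = 2
h(b, o) = -1/41 (h(b, o) = 1/(-41) = -1/41)
W(U) = -27 + 9*U (W(U) = (-3 + U)*(9 + 0) = (-3 + U)*9 = -27 + 9*U)
(-15911 - 28731)/(h(208, 131) + W(N)) = (-15911 - 28731)/(-1/41 + (-27 + 9*2)) = -44642/(-1/41 + (-27 + 18)) = -44642/(-1/41 - 9) = -44642/(-370/41) = -44642*(-41/370) = 915161/185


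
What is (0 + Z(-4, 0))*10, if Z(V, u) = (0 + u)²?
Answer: 0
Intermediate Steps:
Z(V, u) = u²
(0 + Z(-4, 0))*10 = (0 + 0²)*10 = (0 + 0)*10 = 0*10 = 0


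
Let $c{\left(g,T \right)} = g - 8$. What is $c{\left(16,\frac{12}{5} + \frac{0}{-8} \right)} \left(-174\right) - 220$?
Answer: $-1612$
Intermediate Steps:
$c{\left(g,T \right)} = -8 + g$ ($c{\left(g,T \right)} = g - 8 = -8 + g$)
$c{\left(16,\frac{12}{5} + \frac{0}{-8} \right)} \left(-174\right) - 220 = \left(-8 + 16\right) \left(-174\right) - 220 = 8 \left(-174\right) - 220 = -1392 - 220 = -1612$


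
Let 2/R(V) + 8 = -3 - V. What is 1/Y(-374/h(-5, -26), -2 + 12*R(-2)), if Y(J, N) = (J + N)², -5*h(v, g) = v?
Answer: 9/1290496 ≈ 6.9741e-6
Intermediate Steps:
h(v, g) = -v/5
R(V) = 2/(-11 - V) (R(V) = 2/(-8 + (-3 - V)) = 2/(-11 - V))
1/Y(-374/h(-5, -26), -2 + 12*R(-2)) = 1/((-374/((-⅕*(-5))) + (-2 + 12*(-2/(11 - 2))))²) = 1/((-374/1 + (-2 + 12*(-2/9)))²) = 1/((-374*1 + (-2 + 12*(-2*⅑)))²) = 1/((-374 + (-2 + 12*(-2/9)))²) = 1/((-374 + (-2 - 8/3))²) = 1/((-374 - 14/3)²) = 1/((-1136/3)²) = 1/(1290496/9) = 9/1290496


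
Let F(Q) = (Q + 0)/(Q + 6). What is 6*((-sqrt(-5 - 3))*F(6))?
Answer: -6*I*sqrt(2) ≈ -8.4853*I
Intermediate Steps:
F(Q) = Q/(6 + Q)
6*((-sqrt(-5 - 3))*F(6)) = 6*((-sqrt(-5 - 3))*(6/(6 + 6))) = 6*((-sqrt(-8))*(6/12)) = 6*((-2*I*sqrt(2))*(6*(1/12))) = 6*(-2*I*sqrt(2)*(1/2)) = 6*(-I*sqrt(2)) = -6*I*sqrt(2)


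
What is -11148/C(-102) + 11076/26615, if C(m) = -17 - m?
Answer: -59152512/452455 ≈ -130.74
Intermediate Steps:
-11148/C(-102) + 11076/26615 = -11148/(-17 - 1*(-102)) + 11076/26615 = -11148/(-17 + 102) + 11076*(1/26615) = -11148/85 + 11076/26615 = -59152512/452455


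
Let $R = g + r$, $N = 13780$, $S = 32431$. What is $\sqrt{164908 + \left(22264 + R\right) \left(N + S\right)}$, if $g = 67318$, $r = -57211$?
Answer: $21 \sqrt{3392429} \approx 38679.0$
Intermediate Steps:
$R = 10107$ ($R = 67318 - 57211 = 10107$)
$\sqrt{164908 + \left(22264 + R\right) \left(N + S\right)} = \sqrt{164908 + \left(22264 + 10107\right) \left(13780 + 32431\right)} = \sqrt{164908 + 32371 \cdot 46211} = \sqrt{164908 + 1495896281} = \sqrt{1496061189} = 21 \sqrt{3392429}$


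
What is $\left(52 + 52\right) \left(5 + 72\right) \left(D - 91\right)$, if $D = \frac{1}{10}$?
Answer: $- \frac{3639636}{5} \approx -7.2793 \cdot 10^{5}$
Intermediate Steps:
$D = \frac{1}{10} \approx 0.1$
$\left(52 + 52\right) \left(5 + 72\right) \left(D - 91\right) = \left(52 + 52\right) \left(5 + 72\right) \left(\frac{1}{10} - 91\right) = 104 \cdot 77 \left(\frac{1}{10} - 91\right) = 8008 \left(- \frac{909}{10}\right) = - \frac{3639636}{5}$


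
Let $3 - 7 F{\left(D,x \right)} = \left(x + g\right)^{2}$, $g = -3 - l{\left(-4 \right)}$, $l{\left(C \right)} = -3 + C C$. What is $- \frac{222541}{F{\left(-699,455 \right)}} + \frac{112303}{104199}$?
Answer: $\frac{183962657167}{20081022882} \approx 9.161$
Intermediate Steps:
$l{\left(C \right)} = -3 + C^{2}$
$g = -16$ ($g = -3 - \left(-3 + \left(-4\right)^{2}\right) = -3 - \left(-3 + 16\right) = -3 - 13 = -16$)
$F{\left(D,x \right)} = \frac{3}{7} - \frac{\left(-16 + x\right)^{2}}{7}$ ($F{\left(D,x \right)} = \frac{3}{7} - \frac{\left(x - 16\right)^{2}}{7} = \frac{3}{7} - \frac{\left(-16 + x\right)^{2}}{7}$)
$- \frac{222541}{F{\left(-699,455 \right)}} + \frac{112303}{104199} = - \frac{222541}{\frac{3}{7} - \frac{\left(-16 + 455\right)^{2}}{7}} + \frac{112303}{104199} = - \frac{222541}{\frac{3}{7} - \frac{439^{2}}{7}} + 112303 \cdot \frac{1}{104199} = - \frac{222541}{\frac{3}{7} - \frac{192721}{7}} + \frac{112303}{104199} = - \frac{222541}{- \frac{192718}{7}} + \frac{112303}{104199} = \left(-222541\right) \left(- \frac{7}{192718}\right) + \frac{112303}{104199} = \frac{1557787}{192718} + \frac{112303}{104199} = \frac{183962657167}{20081022882}$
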